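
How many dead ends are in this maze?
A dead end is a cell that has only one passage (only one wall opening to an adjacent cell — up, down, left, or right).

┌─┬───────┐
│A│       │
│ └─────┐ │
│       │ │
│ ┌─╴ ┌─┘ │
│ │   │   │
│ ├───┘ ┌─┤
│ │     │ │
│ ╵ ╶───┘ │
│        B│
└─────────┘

Checking each cell for number of passages:

Dead ends found at positions:
  (0, 0)
  (0, 1)
  (1, 3)
  (2, 1)
  (3, 4)
Total dead ends: 5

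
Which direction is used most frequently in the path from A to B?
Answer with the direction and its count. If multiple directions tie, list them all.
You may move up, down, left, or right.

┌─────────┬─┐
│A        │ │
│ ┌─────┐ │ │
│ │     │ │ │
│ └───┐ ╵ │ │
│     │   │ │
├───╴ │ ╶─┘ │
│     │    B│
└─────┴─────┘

Directions: right, right, right, right, down, down, left, down, right, right
Counts: {'right': 6, 'down': 3, 'left': 1}
Most common: right (6 times)

Solution:

┌─────────┬─┐
│A → → → ↓│ │
│ ┌─────┐ │ │
│ │     │↓│ │
│ └───┐ ╵ │ │
│     │↓ ↲│ │
├───╴ │ ╶─┘ │
│     │↳ → B│
└─────┴─────┘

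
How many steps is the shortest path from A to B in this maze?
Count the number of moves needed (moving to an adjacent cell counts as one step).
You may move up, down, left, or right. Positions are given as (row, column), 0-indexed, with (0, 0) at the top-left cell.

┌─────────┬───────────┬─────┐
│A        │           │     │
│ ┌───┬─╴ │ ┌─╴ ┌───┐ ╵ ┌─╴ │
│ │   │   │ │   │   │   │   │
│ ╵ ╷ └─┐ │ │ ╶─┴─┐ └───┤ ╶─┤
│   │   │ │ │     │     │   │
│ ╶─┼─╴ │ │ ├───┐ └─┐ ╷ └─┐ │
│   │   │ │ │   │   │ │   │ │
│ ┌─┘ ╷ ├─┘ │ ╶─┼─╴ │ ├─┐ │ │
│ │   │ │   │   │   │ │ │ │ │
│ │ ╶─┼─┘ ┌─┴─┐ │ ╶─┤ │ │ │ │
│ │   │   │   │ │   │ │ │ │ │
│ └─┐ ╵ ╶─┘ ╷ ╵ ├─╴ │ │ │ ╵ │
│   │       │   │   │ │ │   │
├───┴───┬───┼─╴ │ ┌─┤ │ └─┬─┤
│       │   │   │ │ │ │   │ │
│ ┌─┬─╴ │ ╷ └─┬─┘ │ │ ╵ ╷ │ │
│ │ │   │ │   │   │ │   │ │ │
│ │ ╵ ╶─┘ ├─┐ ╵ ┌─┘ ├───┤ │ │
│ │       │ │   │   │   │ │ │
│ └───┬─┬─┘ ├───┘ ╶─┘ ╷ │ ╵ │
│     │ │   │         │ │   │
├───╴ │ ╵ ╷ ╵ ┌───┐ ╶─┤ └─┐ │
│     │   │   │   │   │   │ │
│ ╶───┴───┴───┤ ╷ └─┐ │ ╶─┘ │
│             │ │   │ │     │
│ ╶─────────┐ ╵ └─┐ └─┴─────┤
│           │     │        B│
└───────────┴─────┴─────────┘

Using BFS to find shortest path:
Start: (0, 0), End: (13, 13)
Path found:
(0,0) → (1,0) → (2,0) → (2,1) → (1,1) → (1,2) → (2,2) → (2,3) → (3,3) → (3,2) → (4,2) → (4,1) → (5,1) → (5,2) → (6,2) → (6,3) → (5,3) → (5,4) → (4,4) → (4,5) → (3,5) → (2,5) → (1,5) → (0,5) → (0,6) → (0,7) → (1,7) → (1,6) → (2,6) → (2,7) → (2,8) → (3,8) → (3,9) → (4,9) → (4,8) → (5,8) → (5,9) → (6,9) → (6,8) → (7,8) → (8,8) → (8,7) → (9,7) → (9,6) → (8,6) → (8,5) → (7,5) → (7,4) → (8,4) → (9,4) → (9,3) → (9,2) → (8,2) → (8,3) → (7,3) → (7,2) → (7,1) → (7,0) → (8,0) → (9,0) → (10,0) → (10,1) → (10,2) → (11,2) → (11,1) → (11,0) → (12,0) → (12,1) → (12,2) → (12,3) → (12,4) → (12,5) → (12,6) → (13,6) → (13,7) → (12,7) → (11,7) → (11,8) → (12,8) → (12,9) → (13,9) → (13,10) → (13,11) → (13,12) → (13,13)
Number of steps: 84

Solution:

┌─────────┬───────────┬─────┐
│A        │↱ → ↓      │     │
│ ┌───┬─╴ │ ┌─╴ ┌───┐ ╵ ┌─╴ │
│↓│↱ ↓│   │↑│↓ ↲│   │   │   │
│ ╵ ╷ └─┐ │ │ ╶─┴─┐ └───┤ ╶─┤
│↳ ↑│↳ ↓│ │↑│↳ → ↓│     │   │
│ ╶─┼─╴ │ │ ├───┐ └─┐ ╷ └─┐ │
│   │↓ ↲│ │↑│   │↳ ↓│ │   │ │
│ ┌─┘ ╷ ├─┘ │ ╶─┼─╴ │ ├─┐ │ │
│ │↓ ↲│ │↱ ↑│   │↓ ↲│ │ │ │ │
│ │ ╶─┼─┘ ┌─┴─┐ │ ╶─┤ │ │ │ │
│ │↳ ↓│↱ ↑│   │ │↳ ↓│ │ │ │ │
│ └─┐ ╵ ╶─┘ ╷ ╵ ├─╴ │ │ │ ╵ │
│   │↳ ↑    │   │↓ ↲│ │ │   │
├───┴───┬───┼─╴ │ ┌─┤ │ └─┬─┤
│↓ ← ← ↰│↓ ↰│   │↓│ │ │   │ │
│ ┌─┬─╴ │ ╷ └─┬─┘ │ │ ╵ ╷ │ │
│↓│ │↱ ↑│↓│↑ ↰│↓ ↲│ │   │ │ │
│ │ ╵ ╶─┘ ├─┐ ╵ ┌─┘ ├───┤ │ │
│↓│  ↑ ← ↲│ │↑ ↲│   │   │ │ │
│ └───┬─┬─┘ ├───┘ ╶─┘ ╷ │ ╵ │
│↳ → ↓│ │   │         │ │   │
├───╴ │ ╵ ╷ ╵ ┌───┐ ╶─┤ └─┐ │
│↓ ← ↲│   │   │↱ ↓│   │   │ │
│ ╶───┴───┴───┤ ╷ └─┐ │ ╶─┘ │
│↳ → → → → → ↓│↑│↳ ↓│ │     │
│ ╶─────────┐ ╵ └─┐ └─┴─────┤
│           │↳ ↑  │↳ → → → B│
└───────────┴─────┴─────────┘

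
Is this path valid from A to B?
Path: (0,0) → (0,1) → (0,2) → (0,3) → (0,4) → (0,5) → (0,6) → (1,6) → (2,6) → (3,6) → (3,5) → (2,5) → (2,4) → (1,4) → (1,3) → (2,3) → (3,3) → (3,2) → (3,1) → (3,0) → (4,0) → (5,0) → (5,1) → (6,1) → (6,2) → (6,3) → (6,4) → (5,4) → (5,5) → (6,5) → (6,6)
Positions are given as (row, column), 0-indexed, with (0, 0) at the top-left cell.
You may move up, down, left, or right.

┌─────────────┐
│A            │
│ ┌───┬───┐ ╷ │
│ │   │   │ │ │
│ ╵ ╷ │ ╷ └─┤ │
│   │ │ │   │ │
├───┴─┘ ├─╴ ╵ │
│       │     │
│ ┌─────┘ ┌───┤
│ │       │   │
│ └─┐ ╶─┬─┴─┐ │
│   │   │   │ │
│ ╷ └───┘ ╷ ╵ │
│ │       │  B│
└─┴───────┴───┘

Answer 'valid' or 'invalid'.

Checking path validity:
Result: All consecutive moves are passable.

valid

Correct solution:

┌─────────────┐
│A → → → → → ↓│
│ ┌───┬───┐ ╷ │
│ │   │↓ ↰│ │↓│
│ ╵ ╷ │ ╷ └─┤ │
│   │ │↓│↑ ↰│↓│
├───┴─┘ ├─╴ ╵ │
│↓ ← ← ↲│  ↑ ↲│
│ ┌─────┘ ┌───┤
│↓│       │   │
│ └─┐ ╶─┬─┴─┐ │
│↳ ↓│   │↱ ↓│ │
│ ╷ └───┘ ╷ ╵ │
│ │↳ → → ↑│↳ B│
└─┴───────┴───┘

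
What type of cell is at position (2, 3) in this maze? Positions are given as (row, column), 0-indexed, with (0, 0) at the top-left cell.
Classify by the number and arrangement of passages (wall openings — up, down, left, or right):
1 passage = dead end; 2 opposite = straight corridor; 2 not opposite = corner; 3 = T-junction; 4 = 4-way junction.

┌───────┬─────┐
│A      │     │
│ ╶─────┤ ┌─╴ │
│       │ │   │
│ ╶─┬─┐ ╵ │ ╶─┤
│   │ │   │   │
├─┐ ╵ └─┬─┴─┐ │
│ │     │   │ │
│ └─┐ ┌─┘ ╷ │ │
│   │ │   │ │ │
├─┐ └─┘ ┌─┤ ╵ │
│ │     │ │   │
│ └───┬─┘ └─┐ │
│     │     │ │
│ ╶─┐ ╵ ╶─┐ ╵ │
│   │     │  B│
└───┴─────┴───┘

Checking cell at (2, 3):
Number of passages: 2
Cell type: corner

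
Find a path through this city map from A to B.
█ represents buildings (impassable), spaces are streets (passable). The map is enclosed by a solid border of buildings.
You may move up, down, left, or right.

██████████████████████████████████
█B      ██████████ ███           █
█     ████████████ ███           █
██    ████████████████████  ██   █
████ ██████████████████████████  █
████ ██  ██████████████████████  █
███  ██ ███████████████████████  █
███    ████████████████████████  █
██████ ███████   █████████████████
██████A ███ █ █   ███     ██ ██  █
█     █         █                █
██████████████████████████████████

Finding the shortest path from A to B:
Movement: cardinal only
Path length: 13 steps
Directions: up → up → left → left → up → up → up → up → up → up → left → left → left

Solution:

██████████████████████████████████
█B←←↰   ██████████ ███           █
█   ↑ ████████████ ███           █
██  ↑ ████████████████████  ██   █
████↑██████████████████████████  █
████↑██  ██████████████████████  █
███ ↑██ ███████████████████████  █
███ ↑←↰████████████████████████  █
██████↑███████   █████████████████
██████A ███ █ █   ███     ██ ██  █
█     █         █                █
██████████████████████████████████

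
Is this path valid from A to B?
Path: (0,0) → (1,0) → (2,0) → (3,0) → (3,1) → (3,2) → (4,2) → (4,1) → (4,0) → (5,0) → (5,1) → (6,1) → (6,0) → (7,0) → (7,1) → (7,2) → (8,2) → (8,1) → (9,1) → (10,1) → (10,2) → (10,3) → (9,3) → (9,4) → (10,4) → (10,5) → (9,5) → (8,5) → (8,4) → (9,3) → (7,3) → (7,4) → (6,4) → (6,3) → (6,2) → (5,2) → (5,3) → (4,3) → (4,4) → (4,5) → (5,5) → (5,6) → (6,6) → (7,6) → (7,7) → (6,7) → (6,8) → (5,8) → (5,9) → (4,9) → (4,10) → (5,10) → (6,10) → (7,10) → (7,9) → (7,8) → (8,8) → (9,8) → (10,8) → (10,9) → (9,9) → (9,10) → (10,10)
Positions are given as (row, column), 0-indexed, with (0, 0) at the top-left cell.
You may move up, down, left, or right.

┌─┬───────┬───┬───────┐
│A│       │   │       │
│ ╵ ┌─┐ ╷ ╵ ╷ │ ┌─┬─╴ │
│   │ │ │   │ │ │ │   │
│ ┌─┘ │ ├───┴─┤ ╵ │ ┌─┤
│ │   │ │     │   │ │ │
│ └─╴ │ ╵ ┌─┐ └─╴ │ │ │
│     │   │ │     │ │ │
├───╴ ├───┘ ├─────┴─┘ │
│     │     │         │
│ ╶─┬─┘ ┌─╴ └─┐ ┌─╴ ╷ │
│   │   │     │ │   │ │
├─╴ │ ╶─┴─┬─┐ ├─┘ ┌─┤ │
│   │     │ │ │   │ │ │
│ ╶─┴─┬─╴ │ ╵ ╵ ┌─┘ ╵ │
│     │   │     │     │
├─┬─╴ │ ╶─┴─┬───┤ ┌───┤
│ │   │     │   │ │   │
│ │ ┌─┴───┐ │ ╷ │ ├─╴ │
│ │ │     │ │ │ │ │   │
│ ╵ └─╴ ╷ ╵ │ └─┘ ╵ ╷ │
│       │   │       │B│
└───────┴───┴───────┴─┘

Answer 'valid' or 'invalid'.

Checking path validity:
Result: Invalid move at step 29: cannot move from (8, 4) to (9, 3).

invalid

Correct solution:

┌─┬───────┬───┬───────┐
│A│       │   │       │
│ ╵ ┌─┐ ╷ ╵ ╷ │ ┌─┬─╴ │
│↓  │ │ │   │ │ │ │   │
│ ┌─┘ │ ├───┴─┤ ╵ │ ┌─┤
│↓│   │ │     │   │ │ │
│ └─╴ │ ╵ ┌─┐ └─╴ │ │ │
│↳ → ↓│   │ │     │ │ │
├───╴ ├───┘ ├─────┴─┘ │
│↓ ← ↲│↱ → ↓│      ↱ ↓│
│ ╶─┬─┘ ┌─╴ └─┐ ┌─╴ ╷ │
│↳ ↓│↱ ↑│  ↳ ↓│ │↱ ↑│↓│
├─╴ │ ╶─┴─┬─┐ ├─┘ ┌─┤ │
│↓ ↲│↑ ← ↰│ │↓│↱ ↑│ │↓│
│ ╶─┴─┬─╴ │ ╵ ╵ ┌─┘ ╵ │
│↳ → ↓│↱ ↑│  ↳ ↑│↓ ← ↲│
├─┬─╴ │ ╶─┴─┬───┤ ┌───┤
│ │↓ ↲│↑ ← ↰│   │↓│   │
│ │ ┌─┴───┐ │ ╷ │ ├─╴ │
│ │↓│  ↱ ↓│↑│ │ │↓│↱ ↓│
│ ╵ └─╴ ╷ ╵ │ └─┘ ╵ ╷ │
│  ↳ → ↑│↳ ↑│    ↳ ↑│B│
└───────┴───┴───────┴─┘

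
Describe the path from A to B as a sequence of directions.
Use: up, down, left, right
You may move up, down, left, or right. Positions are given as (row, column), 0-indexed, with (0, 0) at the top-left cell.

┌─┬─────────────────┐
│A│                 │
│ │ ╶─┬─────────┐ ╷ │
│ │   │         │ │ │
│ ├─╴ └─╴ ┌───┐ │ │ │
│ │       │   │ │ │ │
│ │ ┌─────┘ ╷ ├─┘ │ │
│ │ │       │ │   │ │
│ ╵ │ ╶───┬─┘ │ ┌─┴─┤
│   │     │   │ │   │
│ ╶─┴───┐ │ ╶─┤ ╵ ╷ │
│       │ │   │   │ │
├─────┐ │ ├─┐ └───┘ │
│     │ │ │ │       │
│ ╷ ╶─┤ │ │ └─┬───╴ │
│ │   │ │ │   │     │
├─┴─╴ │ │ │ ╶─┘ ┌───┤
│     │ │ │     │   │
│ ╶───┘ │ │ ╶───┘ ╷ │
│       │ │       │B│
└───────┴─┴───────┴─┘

Finding the path and converting it to directions:
Path through cells: (0,0) → (1,0) → (2,0) → (3,0) → (4,0) → (4,1) → (3,1) → (2,1) → (2,2) → (1,2) → (1,1) → (0,1) → (0,2) → (0,3) → (0,4) → (0,5) → (0,6) → (0,7) → (0,8) → (1,8) → (2,8) → (3,8) → (3,7) → (4,7) → (5,7) → (5,8) → (4,8) → (4,9) → (5,9) → (6,9) → (7,9) → (7,8) → (7,7) → (8,7) → (8,6) → (8,5) → (9,5) → (9,6) → (9,7) → (9,8) → (8,8) → (8,9) → (9,9)
Directions: down, down, down, down, right, up, up, right, up, left, up, right, right, right, right, right, right, right, down, down, down, left, down, down, right, up, right, down, down, down, left, left, down, left, left, down, right, right, right, up, right, down

Solution:

┌─┬─────────────────┐
│A│↱ → → → → → → ↓  │
│ │ ╶─┬─────────┐ ╷ │
│↓│↑ ↰│         │↓│ │
│ ├─╴ └─╴ ┌───┐ │ │ │
│↓│↱ ↑    │   │ │↓│ │
│ │ ┌─────┘ ╷ ├─┘ │ │
│↓│↑│       │ │↓ ↲│ │
│ ╵ │ ╶───┬─┘ │ ┌─┴─┤
│↳ ↑│     │   │↓│↱ ↓│
│ ╶─┴───┐ │ ╶─┤ ╵ ╷ │
│       │ │   │↳ ↑│↓│
├─────┐ │ ├─┐ └───┘ │
│     │ │ │ │      ↓│
│ ╷ ╶─┤ │ │ └─┬───╴ │
│ │   │ │ │   │↓ ← ↲│
├─┴─╴ │ │ │ ╶─┘ ┌───┤
│     │ │ │↓ ← ↲│↱ ↓│
│ ╶───┘ │ │ ╶───┘ ╷ │
│       │ │↳ → → ↑│B│
└───────┴─┴───────┴─┘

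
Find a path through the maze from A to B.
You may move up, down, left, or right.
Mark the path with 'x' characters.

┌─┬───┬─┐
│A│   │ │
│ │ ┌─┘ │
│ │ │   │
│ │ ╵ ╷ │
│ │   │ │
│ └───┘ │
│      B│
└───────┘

Finding the shortest path through the maze:
Path length: 6 steps
Directions: down → down → down → right → right → right

Solution:

┌─┬───┬─┐
│A│   │ │
│ │ ┌─┘ │
│x│ │   │
│ │ ╵ ╷ │
│x│   │ │
│ └───┘ │
│x x x B│
└───────┘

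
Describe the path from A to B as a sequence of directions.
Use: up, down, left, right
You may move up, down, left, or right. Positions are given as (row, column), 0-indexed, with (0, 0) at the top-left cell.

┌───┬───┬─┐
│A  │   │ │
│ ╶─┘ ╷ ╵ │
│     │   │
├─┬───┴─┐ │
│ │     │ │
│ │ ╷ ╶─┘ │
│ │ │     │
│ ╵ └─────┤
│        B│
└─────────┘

Finding the path and converting it to directions:
Path through cells: (0,0) → (1,0) → (1,1) → (1,2) → (0,2) → (0,3) → (1,3) → (1,4) → (2,4) → (3,4) → (3,3) → (3,2) → (2,2) → (2,1) → (3,1) → (4,1) → (4,2) → (4,3) → (4,4)
Directions: down, right, right, up, right, down, right, down, down, left, left, up, left, down, down, right, right, right

Solution:

┌───┬───┬─┐
│A  │↱ ↓│ │
│ ╶─┘ ╷ ╵ │
│↳ → ↑│↳ ↓│
├─┬───┴─┐ │
│ │↓ ↰  │↓│
│ │ ╷ ╶─┘ │
│ │↓│↑ ← ↲│
│ ╵ └─────┤
│  ↳ → → B│
└─────────┘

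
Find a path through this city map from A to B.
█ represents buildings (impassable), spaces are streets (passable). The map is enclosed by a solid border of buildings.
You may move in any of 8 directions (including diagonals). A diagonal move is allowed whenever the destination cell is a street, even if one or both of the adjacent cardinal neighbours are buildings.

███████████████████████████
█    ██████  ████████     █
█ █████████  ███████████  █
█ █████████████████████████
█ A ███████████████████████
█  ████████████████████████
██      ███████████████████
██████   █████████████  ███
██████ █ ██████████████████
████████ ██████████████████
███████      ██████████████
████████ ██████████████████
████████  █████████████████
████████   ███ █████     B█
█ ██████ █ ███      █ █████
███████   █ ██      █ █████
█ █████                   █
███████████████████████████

Finding the shortest path from A to B:
Movement: 8-directional
Path length: 28 steps
Directions: down → down-right → right → right → right → down-right → down-right → down → down → down → down → down-right → down-right → down-right → down-right → right → right → right → right → right → up-right → up-right → up-right → right → right → right → right → right

Solution:

███████████████████████████
█    ██████  ████████     █
█ █████████  ███████████  █
█ █████████████████████████
█ A ███████████████████████
█ ↘████████████████████████
██ →→→↘ ███████████████████
██████ ↘ █████████████  ███
██████ █↓██████████████████
████████↓██████████████████
███████ ↓    ██████████████
████████↓██████████████████
████████↘ █████████████████
████████ ↘ ███ █████→→→→→B█
█ ██████ █↘███     ↗█ █████
███████   █↘██    ↗ █ █████
█ █████     →→→→→↗        █
███████████████████████████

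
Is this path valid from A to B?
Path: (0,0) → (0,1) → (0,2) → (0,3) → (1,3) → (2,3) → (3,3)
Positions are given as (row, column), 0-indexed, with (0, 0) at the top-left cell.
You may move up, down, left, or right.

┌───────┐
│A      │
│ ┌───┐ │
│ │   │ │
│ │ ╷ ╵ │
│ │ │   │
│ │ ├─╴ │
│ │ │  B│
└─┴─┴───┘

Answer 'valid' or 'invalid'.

Checking path validity:
Result: All consecutive moves are passable.

valid

Correct solution:

┌───────┐
│A → → ↓│
│ ┌───┐ │
│ │   │↓│
│ │ ╷ ╵ │
│ │ │  ↓│
│ │ ├─╴ │
│ │ │  B│
└─┴─┴───┘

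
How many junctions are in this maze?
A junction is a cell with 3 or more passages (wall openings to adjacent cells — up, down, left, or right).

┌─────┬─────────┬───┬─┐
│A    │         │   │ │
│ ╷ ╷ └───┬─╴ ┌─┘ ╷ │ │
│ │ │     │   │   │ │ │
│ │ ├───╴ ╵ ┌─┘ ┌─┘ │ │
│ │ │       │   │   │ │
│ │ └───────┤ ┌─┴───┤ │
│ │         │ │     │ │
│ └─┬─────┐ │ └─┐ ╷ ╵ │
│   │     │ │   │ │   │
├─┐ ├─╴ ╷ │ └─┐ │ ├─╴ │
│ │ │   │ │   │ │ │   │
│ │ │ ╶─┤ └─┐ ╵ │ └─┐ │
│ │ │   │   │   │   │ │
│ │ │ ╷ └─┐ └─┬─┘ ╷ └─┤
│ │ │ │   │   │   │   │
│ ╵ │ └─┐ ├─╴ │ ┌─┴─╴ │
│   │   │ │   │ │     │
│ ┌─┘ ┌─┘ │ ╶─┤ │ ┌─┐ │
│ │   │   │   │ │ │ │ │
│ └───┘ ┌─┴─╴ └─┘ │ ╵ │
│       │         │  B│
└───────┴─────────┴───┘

Checking each cell for number of passages:

Junctions found (3+ passages):
  (0, 1): 3 passages
  (0, 6): 3 passages
  (2, 4): 3 passages
  (3, 8): 3 passages
  (4, 3): 3 passages
  (4, 10): 3 passages
  (5, 10): 3 passages
  (6, 2): 3 passages
  (6, 8): 3 passages
  (8, 0): 3 passages
  (8, 2): 3 passages
  (8, 10): 3 passages
  (10, 6): 3 passages
Total junctions: 13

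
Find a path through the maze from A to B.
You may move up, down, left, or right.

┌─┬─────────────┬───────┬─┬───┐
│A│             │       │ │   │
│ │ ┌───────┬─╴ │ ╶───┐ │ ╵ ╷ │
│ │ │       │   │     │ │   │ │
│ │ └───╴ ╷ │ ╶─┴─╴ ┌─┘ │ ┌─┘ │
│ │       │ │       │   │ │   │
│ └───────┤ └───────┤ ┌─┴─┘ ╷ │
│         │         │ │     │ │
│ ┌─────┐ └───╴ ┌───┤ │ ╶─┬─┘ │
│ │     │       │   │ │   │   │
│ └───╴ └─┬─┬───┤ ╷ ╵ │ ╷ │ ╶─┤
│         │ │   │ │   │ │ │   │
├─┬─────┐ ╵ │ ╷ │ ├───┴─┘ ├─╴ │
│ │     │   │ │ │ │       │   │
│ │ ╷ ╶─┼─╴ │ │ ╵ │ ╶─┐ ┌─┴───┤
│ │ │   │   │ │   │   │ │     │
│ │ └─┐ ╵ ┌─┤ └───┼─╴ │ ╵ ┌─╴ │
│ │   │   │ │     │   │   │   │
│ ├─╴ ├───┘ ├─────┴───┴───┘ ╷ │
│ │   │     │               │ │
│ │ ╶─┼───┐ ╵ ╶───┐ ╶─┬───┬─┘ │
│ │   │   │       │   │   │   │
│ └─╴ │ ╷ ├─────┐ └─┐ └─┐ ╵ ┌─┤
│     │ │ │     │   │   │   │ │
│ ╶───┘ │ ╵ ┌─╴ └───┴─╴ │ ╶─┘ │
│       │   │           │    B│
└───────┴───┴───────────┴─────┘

Finding the shortest path through the maze:
Path length: 66 steps
Directions: down → down → down → down → down → right → right → right → right → down → right → down → left → down → left → up → left → up → left → down → down → right → down → left → down → right → down → left → left → down → right → right → right → up → up → right → down → down → right → up → right → right → down → right → right → right → right → up → left → up → left → up → right → right → right → right → up → right → down → down → left → down → left → down → right → right

Solution:

┌─┬─────────────┬───────┬─┬───┐
│A│             │       │ │   │
│ │ ┌───────┬─╴ │ ╶───┐ │ ╵ ╷ │
│↓│ │       │   │     │ │   │ │
│ │ └───╴ ╷ │ ╶─┴─╴ ┌─┘ │ ┌─┘ │
│↓│       │ │       │   │ │   │
│ └───────┤ └───────┤ ┌─┴─┘ ╷ │
│↓        │         │ │     │ │
│ ┌─────┐ └───╴ ┌───┤ │ ╶─┬─┘ │
│↓│     │       │   │ │   │   │
│ └───╴ └─┬─┬───┤ ╷ ╵ │ ╷ │ ╶─┤
│↳ → → → ↓│ │   │ │   │ │ │   │
├─┬─────┐ ╵ │ ╷ │ ├───┴─┘ ├─╴ │
│ │↓ ↰  │↳ ↓│ │ │ │       │   │
│ │ ╷ ╶─┼─╴ │ │ ╵ │ ╶─┐ ┌─┴───┤
│ │↓│↑ ↰│↓ ↲│ │   │   │ │     │
│ │ └─┐ ╵ ┌─┤ └───┼─╴ │ ╵ ┌─╴ │
│ │↳ ↓│↑ ↲│ │     │   │   │↱ ↓│
│ ├─╴ ├───┘ ├─────┴───┴───┘ ╷ │
│ │↓ ↲│     │      ↱ → → → ↑│↓│
│ │ ╶─┼───┐ ╵ ╶───┐ ╶─┬───┬─┘ │
│ │↳ ↓│↱ ↓│       │↑ ↰│   │↓ ↲│
│ └─╴ │ ╷ ├─────┐ └─┐ └─┐ ╵ ┌─┤
│↓ ← ↲│↑│↓│↱ → ↓│   │↑ ↰│↓ ↲│ │
│ ╶───┘ │ ╵ ┌─╴ └───┴─╴ │ ╶─┘ │
│↳ → → ↑│↳ ↑│  ↳ → → → ↑│↳ → B│
└───────┴───┴───────────┴─────┘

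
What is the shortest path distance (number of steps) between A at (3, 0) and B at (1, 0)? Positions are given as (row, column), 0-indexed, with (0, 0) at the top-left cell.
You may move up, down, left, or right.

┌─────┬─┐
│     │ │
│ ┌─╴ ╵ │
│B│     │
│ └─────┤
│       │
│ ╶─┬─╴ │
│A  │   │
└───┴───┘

Finding path from (3, 0) to (1, 0):
Path: (3,0) → (2,0) → (1,0)
Distance: 2 steps

Solution:

┌─────┬─┐
│     │ │
│ ┌─╴ ╵ │
│B│     │
│ └─────┤
│↑      │
│ ╶─┬─╴ │
│A  │   │
└───┴───┘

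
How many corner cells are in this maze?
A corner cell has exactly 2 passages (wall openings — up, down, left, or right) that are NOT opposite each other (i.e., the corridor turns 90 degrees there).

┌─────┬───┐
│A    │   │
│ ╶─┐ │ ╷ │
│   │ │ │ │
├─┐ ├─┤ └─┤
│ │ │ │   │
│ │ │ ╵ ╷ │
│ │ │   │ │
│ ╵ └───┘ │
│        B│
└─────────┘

Counting corner cells (2 non-opposite passages):
Total corners: 11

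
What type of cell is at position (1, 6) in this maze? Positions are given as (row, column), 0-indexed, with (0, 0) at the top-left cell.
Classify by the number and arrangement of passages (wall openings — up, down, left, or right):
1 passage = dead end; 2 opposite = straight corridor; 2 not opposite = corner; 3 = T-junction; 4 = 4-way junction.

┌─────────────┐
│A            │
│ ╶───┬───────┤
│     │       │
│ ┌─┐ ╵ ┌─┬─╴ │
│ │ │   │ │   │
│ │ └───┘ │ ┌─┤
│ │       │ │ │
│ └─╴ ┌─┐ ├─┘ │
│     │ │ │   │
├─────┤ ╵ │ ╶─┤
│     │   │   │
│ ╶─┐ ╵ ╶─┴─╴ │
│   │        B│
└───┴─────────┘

Checking cell at (1, 6):
Number of passages: 2
Cell type: corner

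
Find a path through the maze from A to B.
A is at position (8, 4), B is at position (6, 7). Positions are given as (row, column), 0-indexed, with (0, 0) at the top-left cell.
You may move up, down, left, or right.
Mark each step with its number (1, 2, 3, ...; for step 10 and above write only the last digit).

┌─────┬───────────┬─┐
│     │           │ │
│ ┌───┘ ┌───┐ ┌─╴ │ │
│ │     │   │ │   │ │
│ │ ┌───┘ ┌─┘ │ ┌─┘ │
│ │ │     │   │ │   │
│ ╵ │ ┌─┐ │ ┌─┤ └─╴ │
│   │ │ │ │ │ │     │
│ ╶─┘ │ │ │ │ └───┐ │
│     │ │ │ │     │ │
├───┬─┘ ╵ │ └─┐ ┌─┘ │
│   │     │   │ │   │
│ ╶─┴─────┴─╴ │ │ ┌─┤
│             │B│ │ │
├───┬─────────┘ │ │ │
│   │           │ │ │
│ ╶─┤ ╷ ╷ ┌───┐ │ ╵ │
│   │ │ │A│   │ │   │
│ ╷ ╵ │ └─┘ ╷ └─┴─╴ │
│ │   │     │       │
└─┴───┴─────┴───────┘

Finding the shortest path from (8, 4) to (6, 7):
Path length: 5 steps
Directions: up → right → right → right → up

Solution:

┌─────┬───────────┬─┐
│     │           │ │
│ ┌───┘ ┌───┐ ┌─╴ │ │
│ │     │   │ │   │ │
│ │ ┌───┘ ┌─┘ │ ┌─┘ │
│ │ │     │   │ │   │
│ ╵ │ ┌─┐ │ ┌─┤ └─╴ │
│   │ │ │ │ │ │     │
│ ╶─┘ │ │ │ │ └───┐ │
│     │ │ │ │     │ │
├───┬─┘ ╵ │ └─┐ ┌─┘ │
│   │     │   │ │   │
│ ╶─┴─────┴─╴ │ │ ┌─┤
│             │B│ │ │
├───┬─────────┘ │ │ │
│   │    1 2 3 4│ │ │
│ ╶─┤ ╷ ╷ ┌───┐ │ ╵ │
│   │ │ │A│   │ │   │
│ ╷ ╵ │ └─┘ ╷ └─┴─╴ │
│ │   │     │       │
└─┴───┴─────┴───────┘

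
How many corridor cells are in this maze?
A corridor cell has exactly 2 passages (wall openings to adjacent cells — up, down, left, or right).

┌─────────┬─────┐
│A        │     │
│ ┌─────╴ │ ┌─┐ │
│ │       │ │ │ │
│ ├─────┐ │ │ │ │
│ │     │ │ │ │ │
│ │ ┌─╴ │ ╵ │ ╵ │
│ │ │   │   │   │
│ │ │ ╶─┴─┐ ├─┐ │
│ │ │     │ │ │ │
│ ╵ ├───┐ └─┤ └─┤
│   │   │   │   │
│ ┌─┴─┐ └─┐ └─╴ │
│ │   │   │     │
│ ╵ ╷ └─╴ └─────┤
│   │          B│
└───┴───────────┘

Counting cells with exactly 2 passages:
Total corridor cells: 52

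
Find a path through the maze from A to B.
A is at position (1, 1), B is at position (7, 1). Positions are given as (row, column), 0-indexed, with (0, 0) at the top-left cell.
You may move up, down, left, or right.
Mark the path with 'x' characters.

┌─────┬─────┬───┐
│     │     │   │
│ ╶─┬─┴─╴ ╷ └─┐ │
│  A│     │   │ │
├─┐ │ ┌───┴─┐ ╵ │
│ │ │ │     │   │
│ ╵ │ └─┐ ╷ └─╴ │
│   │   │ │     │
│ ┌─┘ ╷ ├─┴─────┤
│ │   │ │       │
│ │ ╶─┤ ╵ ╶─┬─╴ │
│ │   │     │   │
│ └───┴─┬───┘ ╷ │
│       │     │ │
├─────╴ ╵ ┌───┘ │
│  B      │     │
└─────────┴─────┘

Finding the shortest path from (1, 1) to (7, 1):
Path length: 12 steps
Directions: down → down → left → down → down → down → right → right → right → down → left → left

Solution:

┌─────┬─────┬───┐
│     │     │   │
│ ╶─┬─┴─╴ ╷ └─┐ │
│  A│     │   │ │
├─┐ │ ┌───┴─┐ ╵ │
│ │x│ │     │   │
│ ╵ │ └─┐ ╷ └─╴ │
│x x│   │ │     │
│ ┌─┘ ╷ ├─┴─────┤
│x│   │ │       │
│ │ ╶─┤ ╵ ╶─┬─╴ │
│x│   │     │   │
│ └───┴─┬───┘ ╷ │
│x x x x│     │ │
├─────╴ ╵ ┌───┘ │
│  B x x  │     │
└─────────┴─────┘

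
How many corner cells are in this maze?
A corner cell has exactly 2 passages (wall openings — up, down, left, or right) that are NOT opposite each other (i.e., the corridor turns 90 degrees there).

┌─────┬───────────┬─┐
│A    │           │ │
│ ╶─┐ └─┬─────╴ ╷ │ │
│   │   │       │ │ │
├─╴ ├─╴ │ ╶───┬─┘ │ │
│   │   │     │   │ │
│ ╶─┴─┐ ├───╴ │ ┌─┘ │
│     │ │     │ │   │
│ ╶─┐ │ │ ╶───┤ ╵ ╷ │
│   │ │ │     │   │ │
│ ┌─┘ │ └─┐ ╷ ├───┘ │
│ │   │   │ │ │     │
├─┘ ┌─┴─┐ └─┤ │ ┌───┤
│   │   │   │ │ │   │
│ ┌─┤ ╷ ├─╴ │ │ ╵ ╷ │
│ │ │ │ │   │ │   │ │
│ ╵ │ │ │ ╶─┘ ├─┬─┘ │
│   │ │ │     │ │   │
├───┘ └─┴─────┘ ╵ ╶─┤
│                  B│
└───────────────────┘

Counting corner cells (2 non-opposite passages):
Total corners: 47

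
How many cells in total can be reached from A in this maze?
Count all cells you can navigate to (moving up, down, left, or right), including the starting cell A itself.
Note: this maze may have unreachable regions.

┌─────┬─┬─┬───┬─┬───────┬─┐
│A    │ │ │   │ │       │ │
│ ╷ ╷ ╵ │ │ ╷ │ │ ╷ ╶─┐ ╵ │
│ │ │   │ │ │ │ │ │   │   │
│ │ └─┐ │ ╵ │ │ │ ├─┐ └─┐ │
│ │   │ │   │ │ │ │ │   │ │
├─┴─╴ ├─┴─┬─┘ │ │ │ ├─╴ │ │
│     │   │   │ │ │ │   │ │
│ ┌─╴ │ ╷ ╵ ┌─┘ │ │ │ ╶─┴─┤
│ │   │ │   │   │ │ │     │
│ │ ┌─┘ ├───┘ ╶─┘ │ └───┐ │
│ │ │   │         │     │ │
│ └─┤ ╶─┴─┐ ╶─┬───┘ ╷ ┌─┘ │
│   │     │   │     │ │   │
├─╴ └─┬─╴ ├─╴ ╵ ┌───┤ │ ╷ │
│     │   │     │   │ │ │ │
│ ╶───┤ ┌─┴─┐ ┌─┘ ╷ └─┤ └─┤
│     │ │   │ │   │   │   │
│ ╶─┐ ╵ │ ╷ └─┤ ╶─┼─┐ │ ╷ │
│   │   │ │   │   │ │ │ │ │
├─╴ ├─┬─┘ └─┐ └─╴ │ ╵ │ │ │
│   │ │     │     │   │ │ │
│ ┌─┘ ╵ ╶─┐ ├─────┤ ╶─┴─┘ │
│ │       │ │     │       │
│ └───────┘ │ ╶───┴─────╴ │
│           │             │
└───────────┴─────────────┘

Using BFS/flood-fill to find all reachable cells from A:
Maze size: 13 × 13 = 169 total cells
All cells are reachable — the maze is fully connected.
Reachable cells: 169

Reachable region (· marks reachable cells):

┌─────┬─┬─┬───┬─┬───────┬─┐
│A · ·│·│·│· ·│·│· · · ·│·│
│ ╷ ╷ ╵ │ │ ╷ │ │ ╷ ╶─┐ ╵ │
│·│·│· ·│·│·│·│·│·│· ·│· ·│
│ │ └─┐ │ ╵ │ │ │ ├─┐ └─┐ │
│·│· ·│·│· ·│·│·│·│·│· ·│·│
├─┴─╴ ├─┴─┬─┘ │ │ │ ├─╴ │ │
│· · ·│· ·│· ·│·│·│·│· ·│·│
│ ┌─╴ │ ╷ ╵ ┌─┘ │ │ │ ╶─┴─┤
│·│· ·│·│· ·│· ·│·│·│· · ·│
│ │ ┌─┘ ├───┘ ╶─┘ │ └───┐ │
│·│·│· ·│· · · · ·│· · ·│·│
│ └─┤ ╶─┴─┐ ╶─┬───┘ ╷ ┌─┘ │
│· ·│· · ·│· ·│· · ·│·│· ·│
├─╴ └─┬─╴ ├─╴ ╵ ┌───┤ │ ╷ │
│· · ·│· ·│· · ·│· ·│·│·│·│
│ ╶───┤ ┌─┴─┐ ┌─┘ ╷ └─┤ └─┤
│· · ·│·│· ·│·│· ·│· ·│· ·│
│ ╶─┐ ╵ │ ╷ └─┤ ╶─┼─┐ │ ╷ │
│· ·│· ·│·│· ·│· ·│·│·│·│·│
├─╴ ├─┬─┘ └─┐ └─╴ │ ╵ │ │ │
│· ·│·│· · ·│· · ·│· ·│·│·│
│ ┌─┘ ╵ ╶─┐ ├─────┤ ╶─┴─┘ │
│·│· · · ·│·│· · ·│· · · ·│
│ └───────┘ │ ╶───┴─────╴ │
│· · · · · ·│· · · · · · ·│
└───────────┴─────────────┘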